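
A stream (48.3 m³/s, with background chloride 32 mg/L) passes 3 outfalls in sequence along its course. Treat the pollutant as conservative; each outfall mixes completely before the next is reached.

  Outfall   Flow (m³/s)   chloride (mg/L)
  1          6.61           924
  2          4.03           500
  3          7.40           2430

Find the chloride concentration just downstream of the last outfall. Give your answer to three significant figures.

417 mg/L

Below outfall 1: Q → 54.91 m³/s, C = (48.30·32.00 + 6.610·924.0)/54.91 = 139.4 mg/L.
Below outfall 2: Q → 58.94 m³/s, C = (54.91·139.4 + 4.030·500.0)/58.94 = 164.0 mg/L.
Below outfall 3: Q → 66.34 m³/s, C = (58.94·164.0 + 7.400·2430)/66.34 = 416.8 mg/L.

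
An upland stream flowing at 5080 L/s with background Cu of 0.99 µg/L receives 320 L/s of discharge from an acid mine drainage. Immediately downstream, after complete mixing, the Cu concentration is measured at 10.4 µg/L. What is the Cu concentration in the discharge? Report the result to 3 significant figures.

Mass balance: 5080·0.9900 + 320.0·Cₑ = 5400·10.40
→ Cₑ = (5400·10.40 − 5080·0.9900) / 320.0 = 159.8 µg/L.

160 µg/L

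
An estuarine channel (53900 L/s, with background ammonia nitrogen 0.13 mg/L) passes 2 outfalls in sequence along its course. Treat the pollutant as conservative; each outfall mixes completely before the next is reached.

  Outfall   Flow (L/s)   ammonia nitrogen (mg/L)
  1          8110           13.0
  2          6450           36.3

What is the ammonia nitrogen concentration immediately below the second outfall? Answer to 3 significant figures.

Below outfall 1: Q → 62010 L/s, C = (53900·0.1300 + 8110·13.00)/62010 = 1.813 mg/L.
Below outfall 2: Q → 68460 L/s, C = (62010·1.813 + 6450·36.30)/68460 = 5.062 mg/L.

5.06 mg/L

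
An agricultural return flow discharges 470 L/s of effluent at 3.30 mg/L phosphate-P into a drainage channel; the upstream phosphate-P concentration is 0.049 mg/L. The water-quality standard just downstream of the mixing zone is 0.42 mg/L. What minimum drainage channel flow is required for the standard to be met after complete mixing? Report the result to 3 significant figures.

Set C_mix = 0.42: (Q·0.04900 + 470.0·3.300) / (Q + 470.0) = 0.42
→ Q = 470.0·(3.300 − 0.42)/(0.42 − 0.04900) = 3649 L/s.

3650 L/s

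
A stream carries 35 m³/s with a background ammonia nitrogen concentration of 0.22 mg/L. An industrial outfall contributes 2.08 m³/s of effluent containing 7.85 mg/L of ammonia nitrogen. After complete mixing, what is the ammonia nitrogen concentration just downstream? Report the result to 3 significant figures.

Flow-weighted average: C = (35.00·0.2200 + 2.080·7.850) / 37.08 = 24.03/37.08 = 0.6480 mg/L.

0.648 mg/L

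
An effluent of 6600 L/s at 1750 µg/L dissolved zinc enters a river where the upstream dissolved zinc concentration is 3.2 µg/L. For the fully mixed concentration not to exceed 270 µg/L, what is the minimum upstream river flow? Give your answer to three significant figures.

36600 L/s

Set C_mix = 270: (Q·3.200 + 6600·1750) / (Q + 6600) = 270
→ Q = 6600·(1750 − 270)/(270 − 3.200) = 36610 L/s.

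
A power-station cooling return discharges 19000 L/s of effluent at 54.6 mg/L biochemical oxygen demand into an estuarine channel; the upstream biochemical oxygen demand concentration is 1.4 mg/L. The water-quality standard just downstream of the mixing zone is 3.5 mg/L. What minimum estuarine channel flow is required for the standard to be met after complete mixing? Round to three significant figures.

Set C_mix = 3.5: (Q·1.400 + 19000·54.60) / (Q + 19000) = 3.5
→ Q = 19000·(54.60 − 3.5)/(3.5 − 1.400) = 462300 L/s.

462000 L/s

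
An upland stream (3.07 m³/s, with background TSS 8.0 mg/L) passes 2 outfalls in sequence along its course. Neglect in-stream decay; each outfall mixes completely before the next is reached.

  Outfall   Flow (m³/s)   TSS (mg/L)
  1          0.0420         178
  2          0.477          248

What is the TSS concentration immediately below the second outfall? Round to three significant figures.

Below outfall 1: Q → 3.112 m³/s, C = (3.070·8.000 + 0.04200·178.0)/3.112 = 10.29 mg/L.
Below outfall 2: Q → 3.589 m³/s, C = (3.112·10.29 + 0.4770·248.0)/3.589 = 41.89 mg/L.

41.9 mg/L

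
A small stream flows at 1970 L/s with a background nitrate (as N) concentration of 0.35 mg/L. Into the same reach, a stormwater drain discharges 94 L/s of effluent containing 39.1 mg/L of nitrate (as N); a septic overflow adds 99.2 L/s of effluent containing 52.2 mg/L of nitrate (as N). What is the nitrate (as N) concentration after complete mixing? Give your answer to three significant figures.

4.41 mg/L

Conservation of mass: C = (1970·0.3500 + 94.00·39.10 + 99.20·52.20) / 2163 = 9543/2163 = 4.412 mg/L.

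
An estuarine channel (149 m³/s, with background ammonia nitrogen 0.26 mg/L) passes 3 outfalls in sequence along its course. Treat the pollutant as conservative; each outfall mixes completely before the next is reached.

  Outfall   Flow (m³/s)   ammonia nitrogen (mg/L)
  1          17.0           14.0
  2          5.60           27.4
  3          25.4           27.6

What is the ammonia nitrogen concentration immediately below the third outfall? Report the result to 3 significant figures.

5.74 mg/L

After outfall 1: Q = 149.0 + 17.00 = 166.0 m³/s; C = (149.0·0.2600 + 17.00·14.00)/166.0 = 1.667 mg/L.
After outfall 2: Q = 166.0 + 5.600 = 171.6 m³/s; C = (166.0·1.667 + 5.600·27.40)/171.6 = 2.507 mg/L.
After outfall 3: Q = 171.6 + 25.40 = 197.0 m³/s; C = (171.6·2.507 + 25.40·27.60)/197.0 = 5.742 mg/L.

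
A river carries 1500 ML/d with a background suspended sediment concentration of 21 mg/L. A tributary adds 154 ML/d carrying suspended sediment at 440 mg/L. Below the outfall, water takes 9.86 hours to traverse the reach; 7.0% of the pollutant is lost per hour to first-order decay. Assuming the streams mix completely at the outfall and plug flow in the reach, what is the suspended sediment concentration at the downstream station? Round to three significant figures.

29.3 mg/L

Conservation of mass: C = (1500·21.00 + 154.0·440.0) / 1654 = 99260/1654 = 60.01 mg/L.
7.0%/h lost → k = −ln(1 − 0.07) = 0.07257 h⁻¹.
First-order decay: C = 60.01·exp(−k·t) = 60.01·0.4889 = 29.34 mg/L.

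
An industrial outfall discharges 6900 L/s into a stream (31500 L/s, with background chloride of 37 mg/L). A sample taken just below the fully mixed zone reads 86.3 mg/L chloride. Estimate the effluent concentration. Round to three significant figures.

311 mg/L

Mass balance: 31500·37.00 + 6900·Cₑ = 38400·86.30
→ Cₑ = (38400·86.30 − 31500·37.00) / 6900 = 311.4 mg/L.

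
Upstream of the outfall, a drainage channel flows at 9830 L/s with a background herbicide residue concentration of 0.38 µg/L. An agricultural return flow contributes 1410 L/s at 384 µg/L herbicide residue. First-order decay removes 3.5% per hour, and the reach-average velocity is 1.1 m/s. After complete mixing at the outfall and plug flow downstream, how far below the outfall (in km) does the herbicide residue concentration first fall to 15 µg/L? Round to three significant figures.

130 km

Flow-weighted average: C = (9830·0.3800 + 1410·384.0) / 11240 = 545200/11240 = 48.50 µg/L.
3.5%/h lost → k = −ln(1 − 0.035) = 0.03563 h⁻¹.
Set 48.50·exp(−k·t) = 15 → t = ln(48.50/15)/k = 118600 s = 32.94 h.
Distance = v·t = 1.1·118600 = 130400 m = 130.4 km.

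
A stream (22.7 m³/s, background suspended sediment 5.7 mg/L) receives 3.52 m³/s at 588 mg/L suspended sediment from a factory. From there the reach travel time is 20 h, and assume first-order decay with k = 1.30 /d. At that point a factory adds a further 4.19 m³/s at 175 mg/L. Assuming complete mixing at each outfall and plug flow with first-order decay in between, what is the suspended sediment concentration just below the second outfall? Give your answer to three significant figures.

Conservation of mass: C = (22.70·5.700 + 3.520·588.0) / 26.22 = 2199/26.22 = 83.87 mg/L; combined flow 26.22 m³/s.
After decay, C = 83.87 × e^(−kt) = 83.87 × 0.3385 = 28.39 mg/L.
At the second outfall, C = (26.22·28.39 + 4.190·175.0) / (26.22 + 4.190) = 48.59 mg/L.

48.6 mg/L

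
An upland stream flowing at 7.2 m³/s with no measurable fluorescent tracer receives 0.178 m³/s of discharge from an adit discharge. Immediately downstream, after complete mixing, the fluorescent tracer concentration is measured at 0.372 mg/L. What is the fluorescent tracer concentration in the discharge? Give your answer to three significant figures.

15.4 mg/L

Mass balance: 7.200·0 + 0.1780·Cₑ = 7.378·0.3720
→ Cₑ = (7.378·0.3720 − 7.200·0) / 0.1780 = 15.42 mg/L.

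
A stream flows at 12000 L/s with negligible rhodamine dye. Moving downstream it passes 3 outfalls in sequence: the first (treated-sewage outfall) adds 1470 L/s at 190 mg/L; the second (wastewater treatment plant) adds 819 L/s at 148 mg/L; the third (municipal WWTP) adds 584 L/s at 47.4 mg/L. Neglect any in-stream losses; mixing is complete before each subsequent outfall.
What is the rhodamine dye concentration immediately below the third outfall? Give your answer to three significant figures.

Outfall 1: combined Q = 13470 L/s; C = (12000·0 + 1470·190.0)/13470 = 20.73 mg/L.
Outfall 2: combined Q = 14290 L/s; C = (13470·20.73 + 819.0·148.0)/14290 = 28.03 mg/L.
Outfall 3: combined Q = 14870 L/s; C = (14290·28.03 + 584.0·47.40)/14870 = 28.79 mg/L.

28.8 mg/L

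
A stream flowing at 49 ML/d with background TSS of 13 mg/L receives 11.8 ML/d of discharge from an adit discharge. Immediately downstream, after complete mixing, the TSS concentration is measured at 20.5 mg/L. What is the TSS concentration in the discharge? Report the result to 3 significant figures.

51.6 mg/L

Mass balance: 49.00·13.00 + 11.80·Cₑ = 60.80·20.50
→ Cₑ = (60.80·20.50 − 49.00·13.00) / 11.80 = 51.64 mg/L.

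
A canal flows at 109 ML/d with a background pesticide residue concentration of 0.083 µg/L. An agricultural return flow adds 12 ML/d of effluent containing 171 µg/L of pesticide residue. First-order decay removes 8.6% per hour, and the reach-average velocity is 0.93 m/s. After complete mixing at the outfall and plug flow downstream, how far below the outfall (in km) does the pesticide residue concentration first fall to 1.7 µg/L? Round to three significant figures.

After mixing, C = (109.0·0.08300 + 12.00·171.0) / 121.0 = 2061/121.0 = 17.03 µg/L.
8.6%/h lost → k = −ln(1 − 0.086) = 0.08992 h⁻¹.
Set 17.03·exp(−k·t) = 1.7 → t = ln(17.03/1.7)/k = 92260 s = 25.63 h.
Distance = v·t = 0.93·92260 = 85800 m = 85.80 km.

85.8 km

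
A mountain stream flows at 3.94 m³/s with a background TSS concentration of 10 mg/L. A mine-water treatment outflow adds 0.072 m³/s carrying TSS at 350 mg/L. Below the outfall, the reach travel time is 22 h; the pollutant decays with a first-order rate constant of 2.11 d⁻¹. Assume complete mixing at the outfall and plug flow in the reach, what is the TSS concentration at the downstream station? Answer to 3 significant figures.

2.33 mg/L

Flow-weighted average: C = (3.940·10.00 + 0.07200·350.0) / 4.012 = 64.60/4.012 = 16.10 mg/L.
First-order decay: C = 16.10·exp(−k·t) = 16.10·0.1445 = 2.327 mg/L.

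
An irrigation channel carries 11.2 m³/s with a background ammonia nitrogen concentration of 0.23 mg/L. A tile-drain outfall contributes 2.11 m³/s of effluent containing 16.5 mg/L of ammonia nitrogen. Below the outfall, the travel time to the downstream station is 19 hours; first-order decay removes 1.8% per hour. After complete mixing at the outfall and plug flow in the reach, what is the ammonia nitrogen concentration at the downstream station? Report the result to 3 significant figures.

Mixed concentration C = ΣQC/ΣQ = (11.20·0.2300 + 2.110·16.50) / 13.31 = 37.39/13.31 = 2.809 mg/L.
1.8%/h lost → k = −ln(1 − 0.018) = 0.01816 h⁻¹.
First-order decay: C = 2.809·exp(−k·t) = 2.809·0.7081 = 1.989 mg/L.

1.99 mg/L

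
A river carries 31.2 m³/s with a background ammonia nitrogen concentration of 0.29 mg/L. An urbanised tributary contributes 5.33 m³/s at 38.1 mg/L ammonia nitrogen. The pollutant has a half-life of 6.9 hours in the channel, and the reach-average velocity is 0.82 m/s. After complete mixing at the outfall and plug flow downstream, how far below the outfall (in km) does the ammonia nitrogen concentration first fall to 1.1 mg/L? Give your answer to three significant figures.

Mass balance: C = (31.20·0.2900 + 5.330·38.10) / 36.53 = 212.1/36.53 = 5.807 mg/L.
Half-life 6.9 h → k = ln 2 / 6.9 = 0.1005 h⁻¹ = 2.411 d⁻¹.
Set 5.807·exp(−k·t) = 1.1 → t = ln(5.807/1.1)/k = 59620 s = 16.56 h.
Distance = v·t = 0.82·59620 = 48890 m = 48.89 km.

48.9 km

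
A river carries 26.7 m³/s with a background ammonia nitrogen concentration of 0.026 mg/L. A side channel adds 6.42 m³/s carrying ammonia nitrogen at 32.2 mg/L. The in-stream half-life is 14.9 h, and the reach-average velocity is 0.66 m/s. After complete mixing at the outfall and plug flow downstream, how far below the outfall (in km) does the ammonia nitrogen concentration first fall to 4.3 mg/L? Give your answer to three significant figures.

Mixed concentration C = ΣQC/ΣQ = (26.70·0.02600 + 6.420·32.20) / 33.12 = 207.4/33.12 = 6.263 mg/L.
Half-life 14.9 h → k = ln 2 / 14.9 = 0.04652 h⁻¹ = 1.116 d⁻¹.
Set 6.263·exp(−k·t) = 4.3 → t = ln(6.263/4.3)/k = 29100 s = 8.082 h.
Distance = v·t = 0.66·29100 = 19200 m = 19.20 km.

19.2 km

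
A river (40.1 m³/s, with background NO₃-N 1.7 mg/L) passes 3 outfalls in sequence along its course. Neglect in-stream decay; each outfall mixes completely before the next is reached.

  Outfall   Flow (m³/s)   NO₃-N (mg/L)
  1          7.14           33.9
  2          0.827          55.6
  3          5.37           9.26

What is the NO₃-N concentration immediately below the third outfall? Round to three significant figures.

Outfall 1: combined Q = 47.24 m³/s; C = (40.10·1.700 + 7.140·33.90)/47.24 = 6.567 mg/L.
Outfall 2: combined Q = 48.07 m³/s; C = (47.24·6.567 + 0.8270·55.60)/48.07 = 7.410 mg/L.
Outfall 3: combined Q = 53.44 m³/s; C = (48.07·7.410 + 5.370·9.260)/53.44 = 7.596 mg/L.

7.60 mg/L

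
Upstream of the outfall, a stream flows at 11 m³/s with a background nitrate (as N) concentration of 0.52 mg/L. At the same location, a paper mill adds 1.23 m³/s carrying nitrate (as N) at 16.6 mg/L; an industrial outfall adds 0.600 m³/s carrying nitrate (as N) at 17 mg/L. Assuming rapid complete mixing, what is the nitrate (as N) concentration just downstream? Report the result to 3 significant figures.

After mixing, C = (11.00·0.5200 + 1.230·16.60 + 0.6000·17.00) / 12.83 = 36.34/12.83 = 2.832 mg/L.

2.83 mg/L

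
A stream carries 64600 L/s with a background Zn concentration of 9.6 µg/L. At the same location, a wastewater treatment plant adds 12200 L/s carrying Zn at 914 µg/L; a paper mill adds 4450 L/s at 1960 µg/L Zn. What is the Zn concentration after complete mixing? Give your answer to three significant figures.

252 µg/L

Mass balance: C = (64600·9.600 + 12200·914.0 + 4450·1960) / 81250 = 20490000/81250 = 252.2 µg/L.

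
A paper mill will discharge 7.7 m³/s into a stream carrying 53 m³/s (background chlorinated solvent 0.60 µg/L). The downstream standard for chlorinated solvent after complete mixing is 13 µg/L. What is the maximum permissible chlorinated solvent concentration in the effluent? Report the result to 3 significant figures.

98.4 µg/L

At the limit, (Qr·Cr + Qe·Cₑ)/(Qr + Qe) = 13:
Cₑ = (60.70·13 − 53.00·0.6000) / 7.700 = 98.35 µg/L.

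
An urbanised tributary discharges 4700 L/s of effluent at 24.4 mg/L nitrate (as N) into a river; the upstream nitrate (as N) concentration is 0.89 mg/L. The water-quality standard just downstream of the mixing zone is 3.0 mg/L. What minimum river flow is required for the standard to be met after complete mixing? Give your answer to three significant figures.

Set C_mix = 3.0: (Q·0.8900 + 4700·24.40) / (Q + 4700) = 3.0
→ Q = 4700·(24.40 − 3.0)/(3.0 − 0.8900) = 47670 L/s.

47700 L/s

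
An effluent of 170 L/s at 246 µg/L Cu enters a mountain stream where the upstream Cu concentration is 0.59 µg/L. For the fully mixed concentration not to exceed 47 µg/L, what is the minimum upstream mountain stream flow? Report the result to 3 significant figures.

729 L/s

Set C_mix = 47: (Q·0.5900 + 170.0·246.0) / (Q + 170.0) = 47
→ Q = 170.0·(246.0 − 47)/(47 − 0.5900) = 728.9 L/s.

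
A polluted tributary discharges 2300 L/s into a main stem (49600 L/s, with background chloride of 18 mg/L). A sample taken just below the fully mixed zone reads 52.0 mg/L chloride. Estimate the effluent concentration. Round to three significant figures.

Mass balance: 49600·18.00 + 2300·Cₑ = 51900·52.00
→ Cₑ = (51900·52.00 − 49600·18.00) / 2300 = 785.2 mg/L.

785 mg/L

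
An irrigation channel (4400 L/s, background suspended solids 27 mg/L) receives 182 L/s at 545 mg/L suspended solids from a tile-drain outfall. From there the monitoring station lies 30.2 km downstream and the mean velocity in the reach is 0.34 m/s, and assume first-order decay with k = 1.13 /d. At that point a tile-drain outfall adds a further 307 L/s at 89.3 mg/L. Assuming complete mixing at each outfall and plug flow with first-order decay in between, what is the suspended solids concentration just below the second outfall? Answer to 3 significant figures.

19.6 mg/L

After mixing, C = (4400·27.00 + 182.0·545.0) / 4582 = 218000/4582 = 47.58 mg/L; combined flow 4582 L/s.
Travel time t = 30.2·1000 / 0.34 = 88820 s = 24.67 h.
After decay, C = 47.58 × e^(−kt) = 47.58 × 0.3130 = 14.89 mg/L.
At the second outfall, C = (4582·14.89 + 307.0·89.30) / (4582 + 307.0) = 19.56 mg/L.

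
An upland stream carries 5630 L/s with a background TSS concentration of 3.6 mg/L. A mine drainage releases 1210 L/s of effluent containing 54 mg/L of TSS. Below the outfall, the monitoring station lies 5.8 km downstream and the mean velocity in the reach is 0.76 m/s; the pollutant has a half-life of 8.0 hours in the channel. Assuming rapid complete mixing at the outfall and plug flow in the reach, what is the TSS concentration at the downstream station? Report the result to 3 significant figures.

Flow-weighted average: C = (5630·3.600 + 1210·54.00) / 6840 = 85610/6840 = 12.52 mg/L.
Travel time t = 5.8·1000 / 0.76 = 7632 s = 2.120 h.
Half-life 8.0 h → k = ln 2 / 8.0 = 0.08664 h⁻¹ = 2.079 d⁻¹.
Applying C = C₀e^(−kt): 12.52 × 0.8322 = 10.42 mg/L.

10.4 mg/L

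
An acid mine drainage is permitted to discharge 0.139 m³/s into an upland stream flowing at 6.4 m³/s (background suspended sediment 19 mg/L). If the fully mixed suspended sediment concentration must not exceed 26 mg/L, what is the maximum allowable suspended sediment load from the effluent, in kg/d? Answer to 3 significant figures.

Mass balance at the limit: 6.400·19.00 + 0.1390·Cₑ = 6.539·26 → Cₑ = 348.3 mg/L.
Load = 0.1390 m³/s × 348.3 g/m³ × 86 400 s/d = 4183 kg/d.

4180 kg/d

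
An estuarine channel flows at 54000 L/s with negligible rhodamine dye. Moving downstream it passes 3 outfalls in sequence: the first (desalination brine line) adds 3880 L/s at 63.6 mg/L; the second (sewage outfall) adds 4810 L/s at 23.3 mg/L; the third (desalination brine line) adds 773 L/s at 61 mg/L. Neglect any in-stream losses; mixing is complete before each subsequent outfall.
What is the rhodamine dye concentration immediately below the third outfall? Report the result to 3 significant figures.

6.40 mg/L

After outfall 1: Q = 54000 + 3880 = 57880 L/s; C = (54000·0 + 3880·63.60)/57880 = 4.263 mg/L.
After outfall 2: Q = 57880 + 4810 = 62690 L/s; C = (57880·4.263 + 4810·23.30)/62690 = 5.724 mg/L.
After outfall 3: Q = 62690 + 773.0 = 63460 L/s; C = (62690·5.724 + 773.0·61.00)/63460 = 6.397 mg/L.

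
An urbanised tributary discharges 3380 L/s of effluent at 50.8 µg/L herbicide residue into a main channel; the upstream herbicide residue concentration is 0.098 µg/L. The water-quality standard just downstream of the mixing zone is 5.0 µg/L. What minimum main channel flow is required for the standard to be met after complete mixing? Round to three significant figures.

31600 L/s

Set C_mix = 5.0: (Q·0.09800 + 3380·50.80) / (Q + 3380) = 5.0
→ Q = 3380·(50.80 − 5.0)/(5.0 − 0.09800) = 31580 L/s.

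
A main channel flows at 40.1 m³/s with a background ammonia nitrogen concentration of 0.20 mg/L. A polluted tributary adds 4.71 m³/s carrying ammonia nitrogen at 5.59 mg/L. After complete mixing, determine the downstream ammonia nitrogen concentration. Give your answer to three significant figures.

0.767 mg/L

Flow-weighted average: C = (40.10·0.2000 + 4.710·5.590) / 44.81 = 34.35/44.81 = 0.7665 mg/L.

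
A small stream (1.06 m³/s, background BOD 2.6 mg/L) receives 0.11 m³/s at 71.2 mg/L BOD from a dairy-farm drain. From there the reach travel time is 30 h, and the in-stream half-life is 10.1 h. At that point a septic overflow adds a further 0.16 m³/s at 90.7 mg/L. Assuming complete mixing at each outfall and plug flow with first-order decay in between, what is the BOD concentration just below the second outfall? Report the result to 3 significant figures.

Flow-weighted average: C = (1.060·2.600 + 0.1100·71.20) / 1.170 = 10.59/1.170 = 9.050 mg/L; combined flow 1.170 m³/s.
Half-life 10.1 h → k = ln 2 / 10.1 = 0.06863 h⁻¹ = 1.647 d⁻¹.
Decay over the reach: 9.050·exp(−kt) = 9.050·0.1276 = 1.155 mg/L.
At the second outfall, C = (1.170·1.155 + 0.1600·90.70) / (1.170 + 0.1600) = 11.93 mg/L.

11.9 mg/L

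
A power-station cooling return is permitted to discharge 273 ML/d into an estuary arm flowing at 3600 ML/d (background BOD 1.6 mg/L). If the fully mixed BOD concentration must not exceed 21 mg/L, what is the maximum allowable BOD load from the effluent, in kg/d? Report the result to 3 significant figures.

75600 kg/d

Mass balance at the limit: 3600·1.600 + 273.0·Cₑ = 3873·21 → Cₑ = 276.8 mg/L.
273.0 ML/d = 3.160 m³/s. Load = 3.160 m³/s × 276.8 g/m³ × 86 400 s/d = 75570 kg/d.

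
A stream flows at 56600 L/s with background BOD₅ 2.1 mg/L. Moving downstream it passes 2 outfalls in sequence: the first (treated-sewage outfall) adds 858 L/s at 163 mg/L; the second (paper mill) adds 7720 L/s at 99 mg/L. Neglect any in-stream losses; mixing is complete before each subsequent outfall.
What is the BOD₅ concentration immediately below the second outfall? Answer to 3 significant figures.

Outfall 1: combined Q = 57460 L/s; C = (56600·2.100 + 858.0·163.0)/57460 = 4.503 mg/L.
Outfall 2: combined Q = 65180 L/s; C = (57460·4.503 + 7720·99.00)/65180 = 15.70 mg/L.

15.7 mg/L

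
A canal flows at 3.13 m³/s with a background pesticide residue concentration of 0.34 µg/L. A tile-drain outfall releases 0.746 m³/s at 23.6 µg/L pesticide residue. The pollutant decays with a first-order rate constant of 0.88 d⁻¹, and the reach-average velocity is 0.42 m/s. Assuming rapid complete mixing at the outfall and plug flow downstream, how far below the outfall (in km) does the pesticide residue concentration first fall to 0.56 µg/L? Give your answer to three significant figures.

After mixing, C = (3.130·0.3400 + 0.7460·23.60) / 3.876 = 18.67/3.876 = 4.817 µg/L.
Set 4.817·exp(−k·t) = 0.56 → t = ln(4.817/0.56)/k = 211300 s = 58.69 h.
Distance = v·t = 0.42·211300 = 88740 m = 88.74 km.

88.7 km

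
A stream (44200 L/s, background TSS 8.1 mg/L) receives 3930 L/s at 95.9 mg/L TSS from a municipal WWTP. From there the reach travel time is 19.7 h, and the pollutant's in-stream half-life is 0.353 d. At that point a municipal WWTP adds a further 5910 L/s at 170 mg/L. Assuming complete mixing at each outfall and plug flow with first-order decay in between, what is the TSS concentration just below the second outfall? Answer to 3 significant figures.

Mixed concentration C = ΣQC/ΣQ = (44200·8.100 + 3930·95.90) / 48130 = 734900/48130 = 15.27 mg/L; combined flow 48130 L/s.
Half-life 0.353 d → k = ln 2 / 0.353 = 1.964 d⁻¹.
Applying C = C₀e^(−kt): 15.27 × 0.1995 = 3.047 mg/L.
Second outfall: C = (48130·3.047 + 5910·170.0)/54040 = 21.31 mg/L.

21.3 mg/L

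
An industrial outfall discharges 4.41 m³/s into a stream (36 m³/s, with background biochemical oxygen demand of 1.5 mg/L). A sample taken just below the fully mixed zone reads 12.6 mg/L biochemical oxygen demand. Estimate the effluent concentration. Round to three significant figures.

103 mg/L

Mass balance: 36.00·1.500 + 4.410·Cₑ = 40.41·12.60
→ Cₑ = (40.41·12.60 − 36.00·1.500) / 4.410 = 103.2 mg/L.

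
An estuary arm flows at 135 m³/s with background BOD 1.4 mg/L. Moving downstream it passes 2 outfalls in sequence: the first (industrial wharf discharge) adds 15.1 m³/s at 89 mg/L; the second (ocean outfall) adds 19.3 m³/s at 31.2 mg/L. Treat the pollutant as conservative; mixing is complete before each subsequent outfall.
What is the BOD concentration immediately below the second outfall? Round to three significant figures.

12.6 mg/L

Outfall 1: combined Q = 150.1 m³/s; C = (135.0·1.400 + 15.10·89.00)/150.1 = 10.21 mg/L.
Outfall 2: combined Q = 169.4 m³/s; C = (150.1·10.21 + 19.30·31.20)/169.4 = 12.60 mg/L.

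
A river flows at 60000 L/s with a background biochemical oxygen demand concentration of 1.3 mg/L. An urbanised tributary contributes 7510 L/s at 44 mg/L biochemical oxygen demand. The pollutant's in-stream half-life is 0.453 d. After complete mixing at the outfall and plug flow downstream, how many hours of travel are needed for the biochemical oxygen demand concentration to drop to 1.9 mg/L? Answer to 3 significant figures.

Conservation of mass: C = (60000·1.300 + 7510·44.00) / 67510 = 408400/67510 = 6.050 mg/L.
Half-life 0.453 d → k = ln 2 / 0.453 = 1.530 d⁻¹.
6.050·exp(−k·t) = 1.9 → t = ln(6.050/1.9)/k = 65400 s = 18.17 h.

18.2 h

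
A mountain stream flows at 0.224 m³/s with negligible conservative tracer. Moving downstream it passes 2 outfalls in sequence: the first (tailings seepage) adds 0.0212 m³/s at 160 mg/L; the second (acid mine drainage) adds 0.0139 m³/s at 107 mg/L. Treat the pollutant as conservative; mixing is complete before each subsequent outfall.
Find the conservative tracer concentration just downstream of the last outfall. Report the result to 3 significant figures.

18.8 mg/L

Outfall 1: combined Q = 0.2452 m³/s; C = (0.2240·0 + 0.02120·160.0)/0.2452 = 13.83 mg/L.
Outfall 2: combined Q = 0.2591 m³/s; C = (0.2452·13.83 + 0.01390·107.0)/0.2591 = 18.83 mg/L.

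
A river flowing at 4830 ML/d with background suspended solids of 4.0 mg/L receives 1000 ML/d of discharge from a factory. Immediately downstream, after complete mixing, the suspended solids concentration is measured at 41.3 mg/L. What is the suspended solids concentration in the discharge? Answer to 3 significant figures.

Mass balance: 4830·4.000 + 1000·Cₑ = 5830·41.30
→ Cₑ = (5830·41.30 − 4830·4.000) / 1000 = 221.5 mg/L.

221 mg/L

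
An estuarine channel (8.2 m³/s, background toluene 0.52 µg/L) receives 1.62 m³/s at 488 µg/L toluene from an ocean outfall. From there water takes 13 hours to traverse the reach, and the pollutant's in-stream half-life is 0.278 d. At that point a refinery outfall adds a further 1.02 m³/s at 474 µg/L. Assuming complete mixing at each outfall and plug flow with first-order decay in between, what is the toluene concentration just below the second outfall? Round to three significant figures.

Conservation of mass: C = (8.200·0.5200 + 1.620·488.0) / 9.820 = 794.8/9.820 = 80.94 µg/L; combined flow 9.820 m³/s.
Half-life 0.278 d → k = ln 2 / 0.278 = 2.493 d⁻¹.
First-order decay: C = 80.94·exp(−k·t) = 80.94·0.2591 = 20.97 µg/L.
At the second outfall, C = (9.820·20.97 + 1.020·474.0) / (9.820 + 1.020) = 63.60 µg/L.

63.6 µg/L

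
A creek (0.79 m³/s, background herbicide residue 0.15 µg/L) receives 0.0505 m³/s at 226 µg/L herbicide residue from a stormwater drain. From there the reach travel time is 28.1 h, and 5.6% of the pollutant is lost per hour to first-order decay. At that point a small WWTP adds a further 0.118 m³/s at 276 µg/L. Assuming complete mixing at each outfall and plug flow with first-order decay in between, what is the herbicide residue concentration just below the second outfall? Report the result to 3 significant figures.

36.4 µg/L

Mixed concentration C = ΣQC/ΣQ = (0.7900·0.1500 + 0.05050·226.0) / 0.8405 = 11.53/0.8405 = 13.72 µg/L; combined flow 0.8405 m³/s.
5.6%/h lost → k = −ln(1 − 0.056) = 0.05763 h⁻¹.
First-order decay: C = 13.72·exp(−k·t) = 13.72·0.1980 = 2.717 µg/L.
Second outfall: C = (0.8405·2.717 + 0.1180·276.0)/0.9585 = 36.36 µg/L.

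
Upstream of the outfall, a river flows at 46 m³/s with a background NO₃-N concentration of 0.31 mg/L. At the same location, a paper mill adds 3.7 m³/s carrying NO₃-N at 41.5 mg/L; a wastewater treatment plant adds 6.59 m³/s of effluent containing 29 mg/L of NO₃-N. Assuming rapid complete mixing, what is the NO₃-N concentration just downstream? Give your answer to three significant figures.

After mixing, C = (46.00·0.3100 + 3.700·41.50 + 6.590·29.00) / 56.29 = 358.9/56.29 = 6.376 mg/L.

6.38 mg/L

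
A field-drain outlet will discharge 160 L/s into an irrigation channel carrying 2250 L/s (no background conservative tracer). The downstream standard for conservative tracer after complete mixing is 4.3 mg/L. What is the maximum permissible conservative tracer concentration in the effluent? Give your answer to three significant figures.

64.8 mg/L

At the limit, (Qr·Cr + Qe·Cₑ)/(Qr + Qe) = 4.3:
Cₑ = (2410·4.3 − 2250·0) / 160.0 = 64.77 mg/L.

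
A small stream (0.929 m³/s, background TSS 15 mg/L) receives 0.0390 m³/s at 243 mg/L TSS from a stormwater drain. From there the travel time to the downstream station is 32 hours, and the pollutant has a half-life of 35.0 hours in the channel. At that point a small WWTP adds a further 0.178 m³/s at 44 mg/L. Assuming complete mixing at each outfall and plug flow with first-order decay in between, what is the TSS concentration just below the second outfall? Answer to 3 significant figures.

17.7 mg/L

Conservation of mass: C = (0.9290·15.00 + 0.03900·243.0) / 0.9680 = 23.41/0.9680 = 24.19 mg/L; combined flow 0.9680 m³/s.
Half-life 35.0 h → k = ln 2 / 35.0 = 0.01980 h⁻¹ = 0.4753 d⁻¹.
Applying C = C₀e^(−kt): 24.19 × 0.5306 = 12.83 mg/L.
At the second outfall, C = (0.9680·12.83 + 0.1780·44.00) / (0.9680 + 0.1780) = 17.67 mg/L.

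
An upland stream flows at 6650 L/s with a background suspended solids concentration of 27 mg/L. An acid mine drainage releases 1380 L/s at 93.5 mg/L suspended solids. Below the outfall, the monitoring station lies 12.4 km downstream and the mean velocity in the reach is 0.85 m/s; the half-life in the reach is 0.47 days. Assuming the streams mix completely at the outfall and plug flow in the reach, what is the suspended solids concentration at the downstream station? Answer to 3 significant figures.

30.0 mg/L

After mixing, C = (6650·27.00 + 1380·93.50) / 8030 = 308600/8030 = 38.43 mg/L.
Travel time t = 12.4·1000 / 0.85 = 14590 s = 4.052 h.
Half-life 0.47 d → k = ln 2 / 0.47 = 1.475 d⁻¹.
Applying C = C₀e^(−kt): 38.43 × 0.7796 = 29.96 mg/L.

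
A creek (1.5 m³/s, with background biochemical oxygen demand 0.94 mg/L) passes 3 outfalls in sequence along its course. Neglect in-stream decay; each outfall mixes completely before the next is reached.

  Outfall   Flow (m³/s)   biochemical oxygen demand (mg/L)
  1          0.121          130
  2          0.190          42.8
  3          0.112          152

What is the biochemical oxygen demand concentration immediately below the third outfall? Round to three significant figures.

22.0 mg/L

Below outfall 1: Q → 1.621 m³/s, C = (1.500·0.9400 + 0.1210·130.0)/1.621 = 10.57 mg/L.
Below outfall 2: Q → 1.811 m³/s, C = (1.621·10.57 + 0.1900·42.80)/1.811 = 13.95 mg/L.
Below outfall 3: Q → 1.923 m³/s, C = (1.811·13.95 + 0.1120·152.0)/1.923 = 21.99 mg/L.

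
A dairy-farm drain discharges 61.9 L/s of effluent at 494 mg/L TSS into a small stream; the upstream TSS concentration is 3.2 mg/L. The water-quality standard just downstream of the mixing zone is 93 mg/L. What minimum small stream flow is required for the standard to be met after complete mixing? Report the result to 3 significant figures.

276 L/s

Set C_mix = 93: (Q·3.200 + 61.90·494.0) / (Q + 61.90) = 93
→ Q = 61.90·(494.0 − 93)/(93 − 3.200) = 276.4 L/s.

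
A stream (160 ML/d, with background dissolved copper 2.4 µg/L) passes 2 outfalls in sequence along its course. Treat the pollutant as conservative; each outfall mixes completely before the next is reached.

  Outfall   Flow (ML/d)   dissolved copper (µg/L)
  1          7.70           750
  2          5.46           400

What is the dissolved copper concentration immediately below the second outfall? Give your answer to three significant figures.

After outfall 1: Q = 160.0 + 7.700 = 167.7 ML/d; C = (160.0·2.400 + 7.700·750.0)/167.7 = 36.73 µg/L.
After outfall 2: Q = 167.7 + 5.460 = 173.2 ML/d; C = (167.7·36.73 + 5.460·400.0)/173.2 = 48.18 µg/L.

48.2 µg/L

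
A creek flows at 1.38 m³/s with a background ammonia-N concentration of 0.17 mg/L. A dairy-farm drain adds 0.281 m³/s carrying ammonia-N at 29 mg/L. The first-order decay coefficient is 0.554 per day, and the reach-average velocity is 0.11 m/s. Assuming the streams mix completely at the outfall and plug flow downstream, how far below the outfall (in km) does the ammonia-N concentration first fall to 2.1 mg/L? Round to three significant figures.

After mixing, C = (1.380·0.1700 + 0.2810·29.00) / 1.661 = 8.384/1.661 = 5.047 mg/L.
Set 5.047·exp(−k·t) = 2.1 → t = ln(5.047/2.1)/k = 136800 s = 37.99 h.
Distance = v·t = 0.11·136800 = 15040 m = 15.04 km.

15.0 km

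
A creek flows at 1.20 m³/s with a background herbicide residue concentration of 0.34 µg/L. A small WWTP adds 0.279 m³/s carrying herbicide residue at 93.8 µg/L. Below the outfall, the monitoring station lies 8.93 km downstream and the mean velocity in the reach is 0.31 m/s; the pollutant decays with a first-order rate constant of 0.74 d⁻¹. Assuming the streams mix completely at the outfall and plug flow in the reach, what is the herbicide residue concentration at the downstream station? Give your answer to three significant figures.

14.0 µg/L

After mixing, C = (1.200·0.3400 + 0.2790·93.80) / 1.479 = 26.58/1.479 = 17.97 µg/L.
Travel time t = 8.93·1000 / 0.31 = 28810 s = 8.002 h.
First-order decay: C = 17.97·exp(−k·t) = 17.97·0.7814 = 14.04 µg/L.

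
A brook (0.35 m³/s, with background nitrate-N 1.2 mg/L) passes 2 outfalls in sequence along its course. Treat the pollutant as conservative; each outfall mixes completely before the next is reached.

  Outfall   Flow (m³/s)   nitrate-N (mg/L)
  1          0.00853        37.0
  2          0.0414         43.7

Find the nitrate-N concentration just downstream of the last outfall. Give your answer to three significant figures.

6.36 mg/L

Below outfall 1: Q → 0.3585 m³/s, C = (0.3500·1.200 + 0.008530·37.00)/0.3585 = 2.052 mg/L.
Below outfall 2: Q → 0.3999 m³/s, C = (0.3585·2.052 + 0.04140·43.70)/0.3999 = 6.363 mg/L.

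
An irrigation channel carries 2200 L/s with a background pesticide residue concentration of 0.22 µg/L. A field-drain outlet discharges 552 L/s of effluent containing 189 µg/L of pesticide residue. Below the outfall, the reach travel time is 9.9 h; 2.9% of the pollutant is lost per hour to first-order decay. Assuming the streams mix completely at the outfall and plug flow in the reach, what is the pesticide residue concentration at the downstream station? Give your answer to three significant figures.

Conservation of mass: C = (2200·0.2200 + 552.0·189.0) / 2752 = 104800/2752 = 38.09 µg/L.
2.9%/h lost → k = −ln(1 − 0.029) = 0.02943 h⁻¹.
First-order decay: C = 38.09·exp(−k·t) = 38.09·0.7473 = 28.46 µg/L.

28.5 µg/L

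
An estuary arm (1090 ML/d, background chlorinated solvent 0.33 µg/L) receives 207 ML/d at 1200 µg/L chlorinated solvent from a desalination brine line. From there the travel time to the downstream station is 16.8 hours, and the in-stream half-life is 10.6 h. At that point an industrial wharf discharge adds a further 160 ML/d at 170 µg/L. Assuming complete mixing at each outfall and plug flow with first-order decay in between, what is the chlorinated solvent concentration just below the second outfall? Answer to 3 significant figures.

Mass balance: C = (1090·0.3300 + 207.0·1200) / 1297 = 248800/1297 = 191.8 µg/L; combined flow 1297 ML/d.
Half-life 10.6 h → k = ln 2 / 10.6 = 0.06539 h⁻¹ = 1.569 d⁻¹.
After decay, C = 191.8 × e^(−kt) = 191.8 × 0.3333 = 63.93 µg/L.
At the second outfall, C = (1297·63.93 + 160.0·170.0) / (1297 + 160.0) = 75.58 µg/L.

75.6 µg/L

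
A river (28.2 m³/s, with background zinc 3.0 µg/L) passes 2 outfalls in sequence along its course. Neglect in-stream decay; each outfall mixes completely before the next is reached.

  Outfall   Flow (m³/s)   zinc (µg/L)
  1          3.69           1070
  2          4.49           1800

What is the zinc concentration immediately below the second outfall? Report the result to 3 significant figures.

333 µg/L

Below outfall 1: Q → 31.89 m³/s, C = (28.20·3.000 + 3.690·1070)/31.89 = 126.5 µg/L.
Below outfall 2: Q → 36.38 m³/s, C = (31.89·126.5 + 4.490·1800)/36.38 = 333.0 µg/L.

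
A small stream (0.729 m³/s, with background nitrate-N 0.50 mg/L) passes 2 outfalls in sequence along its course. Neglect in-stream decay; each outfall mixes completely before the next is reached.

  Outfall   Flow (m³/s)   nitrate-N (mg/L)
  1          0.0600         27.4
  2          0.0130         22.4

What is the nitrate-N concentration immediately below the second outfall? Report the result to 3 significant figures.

2.87 mg/L

Outfall 1: combined Q = 0.7890 m³/s; C = (0.7290·0.5000 + 0.06000·27.40)/0.7890 = 2.546 mg/L.
Outfall 2: combined Q = 0.8020 m³/s; C = (0.7890·2.546 + 0.01300·22.40)/0.8020 = 2.867 mg/L.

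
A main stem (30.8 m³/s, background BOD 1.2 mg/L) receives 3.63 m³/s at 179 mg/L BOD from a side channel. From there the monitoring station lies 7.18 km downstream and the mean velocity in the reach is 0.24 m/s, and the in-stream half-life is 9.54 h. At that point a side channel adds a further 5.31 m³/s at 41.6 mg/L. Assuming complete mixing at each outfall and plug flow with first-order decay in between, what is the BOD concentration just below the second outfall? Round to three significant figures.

After mixing, C = (30.80·1.200 + 3.630·179.0) / 34.43 = 686.7/34.43 = 19.95 mg/L; combined flow 34.43 m³/s.
Travel time t = 7.18·1000 / 0.24 = 29920 s = 8.310 h.
Half-life 9.54 h → k = ln 2 / 9.54 = 0.07266 h⁻¹ = 1.744 d⁻¹.
First-order decay: C = 19.95·exp(−k·t) = 19.95·0.5467 = 10.90 mg/L.
At the second outfall, C = (34.43·10.90 + 5.310·41.60) / (34.43 + 5.310) = 15.01 mg/L.

15.0 mg/L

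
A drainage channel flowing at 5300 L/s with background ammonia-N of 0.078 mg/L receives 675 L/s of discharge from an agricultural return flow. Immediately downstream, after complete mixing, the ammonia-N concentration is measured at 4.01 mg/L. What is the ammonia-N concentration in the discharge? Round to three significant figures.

34.9 mg/L

Mass balance: 5300·0.07800 + 675.0·Cₑ = 5975·4.010
→ Cₑ = (5975·4.010 − 5300·0.07800) / 675.0 = 34.88 mg/L.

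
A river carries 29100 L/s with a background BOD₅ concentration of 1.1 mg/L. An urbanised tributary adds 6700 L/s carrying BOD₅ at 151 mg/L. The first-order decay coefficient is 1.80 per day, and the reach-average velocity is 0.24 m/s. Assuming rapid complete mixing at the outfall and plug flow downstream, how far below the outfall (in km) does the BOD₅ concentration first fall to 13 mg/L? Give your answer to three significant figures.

9.30 km

Conservation of mass: C = (29100·1.100 + 6700·151.0) / 35800 = 1044000/35800 = 29.15 mg/L.
Set 29.15·exp(−k·t) = 13 → t = ln(29.15/13)/k = 38770 s = 10.77 h.
Distance = v·t = 0.24·38770 = 9304 m = 9.304 km.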